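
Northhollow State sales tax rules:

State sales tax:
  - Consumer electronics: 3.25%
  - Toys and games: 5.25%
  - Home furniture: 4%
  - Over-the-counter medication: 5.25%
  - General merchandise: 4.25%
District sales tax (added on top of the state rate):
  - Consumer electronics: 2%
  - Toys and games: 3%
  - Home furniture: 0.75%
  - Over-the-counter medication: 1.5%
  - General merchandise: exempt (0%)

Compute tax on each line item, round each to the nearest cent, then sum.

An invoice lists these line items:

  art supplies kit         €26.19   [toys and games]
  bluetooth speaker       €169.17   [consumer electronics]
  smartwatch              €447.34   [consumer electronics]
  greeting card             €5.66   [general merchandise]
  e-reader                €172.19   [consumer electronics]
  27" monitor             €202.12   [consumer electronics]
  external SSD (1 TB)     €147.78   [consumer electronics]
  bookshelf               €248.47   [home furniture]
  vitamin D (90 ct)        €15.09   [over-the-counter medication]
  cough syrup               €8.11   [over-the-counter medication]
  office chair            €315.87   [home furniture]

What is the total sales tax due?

€90.55

Art supplies kit €26.19: toys and games → 5.25% + 3% district = 8.25% → €2.16
Bluetooth speaker €169.17: consumer electronics → 3.25% + 2% district = 5.25% → €8.88
Smartwatch €447.34: consumer electronics → 3.25% + 2% district = 5.25% → €23.49
Greeting card €5.66: general merchandise → 4.25% + 0% district = 4.25% → €0.24
E-reader €172.19: consumer electronics → 3.25% + 2% district = 5.25% → €9.04
27" monitor €202.12: consumer electronics → 3.25% + 2% district = 5.25% → €10.61
External SSD (1 TB) €147.78: consumer electronics → 3.25% + 2% district = 5.25% → €7.76
Bookshelf €248.47: home furniture → 4% + 0.75% district = 4.75% → €11.80
Vitamin D (90 ct) €15.09: over-the-counter medication → 5.25% + 1.5% district = 6.75% → €1.02
Cough syrup €8.11: over-the-counter medication → 5.25% + 1.5% district = 6.75% → €0.55
Office chair €315.87: home furniture → 4% + 0.75% district = 4.75% → €15.00
Total tax = €2.16 + €8.88 + €23.49 + €0.24 + €9.04 + €10.61 + €7.76 + €11.80 + €1.02 + €0.55 + €15.00 = €90.55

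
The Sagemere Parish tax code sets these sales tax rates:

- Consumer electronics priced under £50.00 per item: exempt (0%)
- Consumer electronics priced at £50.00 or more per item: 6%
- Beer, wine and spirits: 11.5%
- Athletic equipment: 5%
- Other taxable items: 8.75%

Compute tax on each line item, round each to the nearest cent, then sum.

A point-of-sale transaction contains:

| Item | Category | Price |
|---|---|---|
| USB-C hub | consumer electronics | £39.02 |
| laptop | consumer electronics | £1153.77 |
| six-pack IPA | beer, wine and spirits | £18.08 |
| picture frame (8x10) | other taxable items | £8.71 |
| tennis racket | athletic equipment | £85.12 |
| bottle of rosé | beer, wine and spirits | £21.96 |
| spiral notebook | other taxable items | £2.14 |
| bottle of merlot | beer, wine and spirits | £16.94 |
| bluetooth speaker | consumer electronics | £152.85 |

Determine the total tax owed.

£90.17

USB-C hub £39.02: consumer electronics, under £50.00 → 0% → £0.00
Laptop £1153.77: consumer electronics, £50.00 or more → 6% → £69.23
Six-pack IPA £18.08: beer, wine and spirits → 11.5% → £2.08
Picture frame (8x10) £8.71: other taxable items → 8.75% → £0.76
Tennis racket £85.12: athletic equipment → 5% → £4.26
Bottle of rosé £21.96: beer, wine and spirits → 11.5% → £2.53
Spiral notebook £2.14: other taxable items → 8.75% → £0.19
Bottle of merlot £16.94: beer, wine and spirits → 11.5% → £1.95
Bluetooth speaker £152.85: consumer electronics, £50.00 or more → 6% → £9.17
Total tax = £69.23 + £2.08 + £0.76 + £4.26 + £2.53 + £0.19 + £1.95 + £9.17 = £90.17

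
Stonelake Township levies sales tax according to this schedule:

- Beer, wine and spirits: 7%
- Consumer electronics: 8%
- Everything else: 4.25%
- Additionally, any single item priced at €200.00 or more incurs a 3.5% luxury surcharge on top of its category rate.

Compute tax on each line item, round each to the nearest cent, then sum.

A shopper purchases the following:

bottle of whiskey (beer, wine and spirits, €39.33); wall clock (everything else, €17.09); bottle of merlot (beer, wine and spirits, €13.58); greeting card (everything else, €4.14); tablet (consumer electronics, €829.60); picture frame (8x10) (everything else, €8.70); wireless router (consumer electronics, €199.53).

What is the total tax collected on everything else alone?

€1.28

Wall clock €17.09: everything else → 4.25% → €0.73
Greeting card €4.14: everything else → 4.25% → €0.18
Picture frame (8x10) €8.70: everything else → 4.25% → €0.37
Tax on everything else = €0.73 + €0.18 + €0.37 = €1.28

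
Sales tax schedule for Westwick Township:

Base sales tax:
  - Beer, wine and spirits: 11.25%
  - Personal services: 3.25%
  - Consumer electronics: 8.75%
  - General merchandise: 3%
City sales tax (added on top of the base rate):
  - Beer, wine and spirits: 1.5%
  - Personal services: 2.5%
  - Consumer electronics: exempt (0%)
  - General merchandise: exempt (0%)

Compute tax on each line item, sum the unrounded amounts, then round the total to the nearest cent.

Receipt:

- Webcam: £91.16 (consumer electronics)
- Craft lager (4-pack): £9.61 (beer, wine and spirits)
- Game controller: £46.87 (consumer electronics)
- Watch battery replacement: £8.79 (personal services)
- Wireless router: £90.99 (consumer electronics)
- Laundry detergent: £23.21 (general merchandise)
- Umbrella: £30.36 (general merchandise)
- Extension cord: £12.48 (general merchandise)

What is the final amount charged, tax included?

£337.22

Webcam £91.16: consumer electronics → 8.75% + 0% city = 8.75% → £7.9765
Craft lager (4-pack) £9.61: beer, wine and spirits → 11.25% + 1.5% city = 12.75% → £1.225275
Game controller £46.87: consumer electronics → 8.75% + 0% city = 8.75% → £4.101125
Watch battery replacement £8.79: personal services → 3.25% + 2.5% city = 5.75% → £0.505425
Wireless router £90.99: consumer electronics → 8.75% + 0% city = 8.75% → £7.961625
Laundry detergent £23.21: general merchandise → 3% + 0% city = 3% → £0.6963
Umbrella £30.36: general merchandise → 3% + 0% city = 3% → £0.9108
Extension cord £12.48: general merchandise → 3% + 0% city = 3% → £0.3744
Subtotal = £313.47; unrounded tax = £23.75145 → £23.75; total due = £337.22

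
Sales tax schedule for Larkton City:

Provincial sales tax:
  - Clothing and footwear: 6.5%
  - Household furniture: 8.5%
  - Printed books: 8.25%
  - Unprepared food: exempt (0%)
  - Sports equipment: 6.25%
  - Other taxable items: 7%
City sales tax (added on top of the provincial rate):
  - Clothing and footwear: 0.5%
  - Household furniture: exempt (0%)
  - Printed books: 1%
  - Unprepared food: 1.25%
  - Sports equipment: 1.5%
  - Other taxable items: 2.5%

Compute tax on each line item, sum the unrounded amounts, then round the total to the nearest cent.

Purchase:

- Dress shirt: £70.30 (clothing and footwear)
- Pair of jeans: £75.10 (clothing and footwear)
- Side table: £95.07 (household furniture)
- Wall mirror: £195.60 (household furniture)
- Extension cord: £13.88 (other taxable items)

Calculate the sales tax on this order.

Dress shirt £70.30: clothing and footwear → 6.5% + 0.5% city = 7% → £4.921
Pair of jeans £75.10: clothing and footwear → 6.5% + 0.5% city = 7% → £5.257
Side table £95.07: household furniture → 8.5% + 0% city = 8.5% → £8.08095
Wall mirror £195.60: household furniture → 8.5% + 0% city = 8.5% → £16.626
Extension cord £13.88: other taxable items → 7% + 2.5% city = 9.5% → £1.3186
Unrounded tax sum = £36.20355 → £36.20

£36.20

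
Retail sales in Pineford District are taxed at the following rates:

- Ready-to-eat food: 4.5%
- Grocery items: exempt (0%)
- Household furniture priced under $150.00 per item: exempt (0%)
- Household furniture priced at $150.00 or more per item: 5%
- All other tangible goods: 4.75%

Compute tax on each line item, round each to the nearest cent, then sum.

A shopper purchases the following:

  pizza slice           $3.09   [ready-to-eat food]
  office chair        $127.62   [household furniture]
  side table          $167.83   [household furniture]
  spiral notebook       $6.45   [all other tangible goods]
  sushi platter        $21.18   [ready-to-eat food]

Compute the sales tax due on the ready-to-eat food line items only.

Pizza slice $3.09: ready-to-eat food → 4.5% → $0.14
Sushi platter $21.18: ready-to-eat food → 4.5% → $0.95
Tax on ready-to-eat food = $0.14 + $0.95 = $1.09

$1.09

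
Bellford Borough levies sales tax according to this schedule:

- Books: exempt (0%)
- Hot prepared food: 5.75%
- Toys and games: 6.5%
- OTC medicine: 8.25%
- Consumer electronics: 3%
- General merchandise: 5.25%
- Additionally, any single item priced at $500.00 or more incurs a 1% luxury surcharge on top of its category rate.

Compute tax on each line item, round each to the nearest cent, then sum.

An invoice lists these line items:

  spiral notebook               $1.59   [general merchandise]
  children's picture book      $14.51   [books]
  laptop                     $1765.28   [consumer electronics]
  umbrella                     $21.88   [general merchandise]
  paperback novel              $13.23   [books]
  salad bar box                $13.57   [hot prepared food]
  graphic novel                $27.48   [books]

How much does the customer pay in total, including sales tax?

$1930.16

Spiral notebook $1.59: general merchandise → 5.25% → $0.08
Children's picture book $14.51: books → 0% → $0.00
Laptop $1765.28: consumer electronics → 3% + 1% surcharge = 4% → $70.61
Umbrella $21.88: general merchandise → 5.25% → $1.15
Paperback novel $13.23: books → 0% → $0.00
Salad bar box $13.57: hot prepared food → 5.75% → $0.78
Graphic novel $27.48: books → 0% → $0.00
Subtotal = $1857.54; tax = $72.62; total due = $1930.16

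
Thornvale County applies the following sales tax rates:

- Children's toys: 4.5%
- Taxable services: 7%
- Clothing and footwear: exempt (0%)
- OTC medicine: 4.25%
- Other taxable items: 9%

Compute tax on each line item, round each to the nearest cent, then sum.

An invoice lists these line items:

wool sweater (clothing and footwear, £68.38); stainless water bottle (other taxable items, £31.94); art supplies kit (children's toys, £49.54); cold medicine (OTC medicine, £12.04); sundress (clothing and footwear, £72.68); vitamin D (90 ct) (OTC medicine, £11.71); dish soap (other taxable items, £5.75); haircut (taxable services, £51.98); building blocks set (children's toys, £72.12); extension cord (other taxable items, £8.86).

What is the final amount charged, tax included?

£399.32

Wool sweater £68.38: clothing and footwear → 0% → £0.00
Stainless water bottle £31.94: other taxable items → 9% → £2.87
Art supplies kit £49.54: children's toys → 4.5% → £2.23
Cold medicine £12.04: OTC medicine → 4.25% → £0.51
Sundress £72.68: clothing and footwear → 0% → £0.00
Vitamin D (90 ct) £11.71: OTC medicine → 4.25% → £0.50
Dish soap £5.75: other taxable items → 9% → £0.52
Haircut £51.98: taxable services → 7% → £3.64
Building blocks set £72.12: children's toys → 4.5% → £3.25
Extension cord £8.86: other taxable items → 9% → £0.80
Subtotal = £385.00; tax = £14.32; total due = £399.32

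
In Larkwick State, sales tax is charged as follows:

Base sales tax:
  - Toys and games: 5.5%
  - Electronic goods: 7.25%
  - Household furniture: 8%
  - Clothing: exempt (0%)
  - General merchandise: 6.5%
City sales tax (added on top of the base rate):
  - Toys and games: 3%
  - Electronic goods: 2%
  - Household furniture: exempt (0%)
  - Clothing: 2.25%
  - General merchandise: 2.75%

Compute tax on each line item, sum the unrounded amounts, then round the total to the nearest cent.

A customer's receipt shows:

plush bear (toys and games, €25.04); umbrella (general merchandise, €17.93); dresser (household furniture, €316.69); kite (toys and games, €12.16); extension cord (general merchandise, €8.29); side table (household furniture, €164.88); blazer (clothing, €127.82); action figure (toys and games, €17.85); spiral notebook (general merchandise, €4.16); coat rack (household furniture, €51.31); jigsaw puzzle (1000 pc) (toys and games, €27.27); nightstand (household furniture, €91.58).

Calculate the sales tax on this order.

Plush bear €25.04: toys and games → 5.5% + 3% city = 8.5% → €2.1284
Umbrella €17.93: general merchandise → 6.5% + 2.75% city = 9.25% → €1.658525
Dresser €316.69: household furniture → 8% + 0% city = 8% → €25.3352
Kite €12.16: toys and games → 5.5% + 3% city = 8.5% → €1.0336
Extension cord €8.29: general merchandise → 6.5% + 2.75% city = 9.25% → €0.766825
Side table €164.88: household furniture → 8% + 0% city = 8% → €13.1904
Blazer €127.82: clothing → 0% + 2.25% city = 2.25% → €2.87595
Action figure €17.85: toys and games → 5.5% + 3% city = 8.5% → €1.51725
Spiral notebook €4.16: general merchandise → 6.5% + 2.75% city = 9.25% → €0.3848
Coat rack €51.31: household furniture → 8% + 0% city = 8% → €4.1048
Jigsaw puzzle (1000 pc) €27.27: toys and games → 5.5% + 3% city = 8.5% → €2.31795
Nightstand €91.58: household furniture → 8% + 0% city = 8% → €7.3264
Unrounded tax sum = €62.6401 → €62.64

€62.64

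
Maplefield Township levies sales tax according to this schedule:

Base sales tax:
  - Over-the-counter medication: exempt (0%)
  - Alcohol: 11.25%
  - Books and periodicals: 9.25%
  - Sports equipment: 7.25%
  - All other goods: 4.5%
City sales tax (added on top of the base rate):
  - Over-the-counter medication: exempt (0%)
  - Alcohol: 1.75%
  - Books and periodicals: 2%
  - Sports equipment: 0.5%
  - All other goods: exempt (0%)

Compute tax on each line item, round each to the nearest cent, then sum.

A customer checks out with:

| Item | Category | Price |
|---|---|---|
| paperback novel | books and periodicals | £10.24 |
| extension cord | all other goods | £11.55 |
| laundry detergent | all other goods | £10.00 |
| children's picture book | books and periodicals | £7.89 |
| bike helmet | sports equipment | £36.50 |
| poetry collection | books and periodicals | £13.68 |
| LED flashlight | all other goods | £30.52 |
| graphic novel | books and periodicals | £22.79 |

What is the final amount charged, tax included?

Paperback novel £10.24: books and periodicals → 9.25% + 2% city = 11.25% → £1.15
Extension cord £11.55: all other goods → 4.5% + 0% city = 4.5% → £0.52
Laundry detergent £10.00: all other goods → 4.5% + 0% city = 4.5% → £0.45
Children's picture book £7.89: books and periodicals → 9.25% + 2% city = 11.25% → £0.89
Bike helmet £36.50: sports equipment → 7.25% + 0.5% city = 7.75% → £2.83
Poetry collection £13.68: books and periodicals → 9.25% + 2% city = 11.25% → £1.54
LED flashlight £30.52: all other goods → 4.5% + 0% city = 4.5% → £1.37
Graphic novel £22.79: books and periodicals → 9.25% + 2% city = 11.25% → £2.56
Subtotal = £143.17; tax = £11.31; total due = £154.48

£154.48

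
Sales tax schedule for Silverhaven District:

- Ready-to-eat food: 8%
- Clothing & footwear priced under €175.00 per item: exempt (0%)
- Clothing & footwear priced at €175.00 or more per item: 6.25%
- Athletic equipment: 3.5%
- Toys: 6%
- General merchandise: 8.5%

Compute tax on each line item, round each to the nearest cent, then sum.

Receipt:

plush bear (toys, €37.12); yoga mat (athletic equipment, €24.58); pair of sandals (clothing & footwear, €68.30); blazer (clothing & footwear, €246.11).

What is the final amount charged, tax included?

€394.58

Plush bear €37.12: toys → 6% → €2.23
Yoga mat €24.58: athletic equipment → 3.5% → €0.86
Pair of sandals €68.30: clothing & footwear, under €175.00 → 0% → €0.00
Blazer €246.11: clothing & footwear, €175.00 or more → 6.25% → €15.38
Subtotal = €376.11; tax = €18.47; total due = €394.58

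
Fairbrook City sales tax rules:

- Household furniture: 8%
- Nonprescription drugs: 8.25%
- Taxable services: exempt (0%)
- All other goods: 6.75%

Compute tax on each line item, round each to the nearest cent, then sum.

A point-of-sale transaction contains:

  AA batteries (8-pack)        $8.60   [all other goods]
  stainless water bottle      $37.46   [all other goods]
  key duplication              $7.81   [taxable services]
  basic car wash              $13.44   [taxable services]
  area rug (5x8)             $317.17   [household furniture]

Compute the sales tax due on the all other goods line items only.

$3.11

AA batteries (8-pack) $8.60: all other goods → 6.75% → $0.58
Stainless water bottle $37.46: all other goods → 6.75% → $2.53
Tax on all other goods = $0.58 + $2.53 = $3.11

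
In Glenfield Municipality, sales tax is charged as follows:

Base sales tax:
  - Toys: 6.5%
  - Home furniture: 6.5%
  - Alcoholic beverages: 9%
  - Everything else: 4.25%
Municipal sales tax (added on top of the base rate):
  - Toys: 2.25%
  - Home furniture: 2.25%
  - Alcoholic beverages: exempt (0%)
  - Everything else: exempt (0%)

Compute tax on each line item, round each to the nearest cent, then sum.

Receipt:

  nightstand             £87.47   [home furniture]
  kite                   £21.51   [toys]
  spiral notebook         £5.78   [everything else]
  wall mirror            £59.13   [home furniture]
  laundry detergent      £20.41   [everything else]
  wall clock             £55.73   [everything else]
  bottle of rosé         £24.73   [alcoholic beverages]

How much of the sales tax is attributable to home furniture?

Nightstand £87.47: home furniture → 6.5% + 2.25% municipal = 8.75% → £7.65
Wall mirror £59.13: home furniture → 6.5% + 2.25% municipal = 8.75% → £5.17
Tax on home furniture = £7.65 + £5.17 = £12.82

£12.82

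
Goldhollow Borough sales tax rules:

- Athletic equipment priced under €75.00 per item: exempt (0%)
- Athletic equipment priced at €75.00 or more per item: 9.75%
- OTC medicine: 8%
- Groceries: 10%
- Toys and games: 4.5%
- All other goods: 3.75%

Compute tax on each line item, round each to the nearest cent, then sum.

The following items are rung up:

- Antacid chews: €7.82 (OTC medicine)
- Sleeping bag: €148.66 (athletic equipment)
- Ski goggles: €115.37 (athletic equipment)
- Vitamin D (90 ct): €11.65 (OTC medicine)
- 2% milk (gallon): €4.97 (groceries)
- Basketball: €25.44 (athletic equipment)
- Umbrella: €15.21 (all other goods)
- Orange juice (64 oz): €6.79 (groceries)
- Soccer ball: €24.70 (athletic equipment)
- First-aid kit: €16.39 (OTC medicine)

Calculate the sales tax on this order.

Antacid chews €7.82: OTC medicine → 8% → €0.63
Sleeping bag €148.66: athletic equipment, €75.00 or more → 9.75% → €14.49
Ski goggles €115.37: athletic equipment, €75.00 or more → 9.75% → €11.25
Vitamin D (90 ct) €11.65: OTC medicine → 8% → €0.93
2% milk (gallon) €4.97: groceries → 10% → €0.50
Basketball €25.44: athletic equipment, under €75.00 → 0% → €0.00
Umbrella €15.21: all other goods → 3.75% → €0.57
Orange juice (64 oz) €6.79: groceries → 10% → €0.68
Soccer ball €24.70: athletic equipment, under €75.00 → 0% → €0.00
First-aid kit €16.39: OTC medicine → 8% → €1.31
Total tax = €0.63 + €14.49 + €11.25 + €0.93 + €0.50 + €0.57 + €0.68 + €1.31 = €30.36

€30.36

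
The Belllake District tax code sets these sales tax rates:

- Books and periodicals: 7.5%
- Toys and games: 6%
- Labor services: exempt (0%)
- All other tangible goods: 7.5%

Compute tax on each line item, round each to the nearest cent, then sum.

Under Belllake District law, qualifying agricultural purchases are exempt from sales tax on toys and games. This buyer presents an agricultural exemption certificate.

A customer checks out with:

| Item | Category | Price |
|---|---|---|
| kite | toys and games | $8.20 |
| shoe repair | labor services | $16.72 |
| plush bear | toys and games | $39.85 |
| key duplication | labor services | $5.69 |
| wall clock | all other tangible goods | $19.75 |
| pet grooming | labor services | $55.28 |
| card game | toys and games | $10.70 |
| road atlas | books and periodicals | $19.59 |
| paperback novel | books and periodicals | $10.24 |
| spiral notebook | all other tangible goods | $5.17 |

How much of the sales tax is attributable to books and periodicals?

$2.24

Road atlas $19.59: books and periodicals → 7.5% → $1.47
Paperback novel $10.24: books and periodicals → 7.5% → $0.77
Tax on books and periodicals = $1.47 + $0.77 = $2.24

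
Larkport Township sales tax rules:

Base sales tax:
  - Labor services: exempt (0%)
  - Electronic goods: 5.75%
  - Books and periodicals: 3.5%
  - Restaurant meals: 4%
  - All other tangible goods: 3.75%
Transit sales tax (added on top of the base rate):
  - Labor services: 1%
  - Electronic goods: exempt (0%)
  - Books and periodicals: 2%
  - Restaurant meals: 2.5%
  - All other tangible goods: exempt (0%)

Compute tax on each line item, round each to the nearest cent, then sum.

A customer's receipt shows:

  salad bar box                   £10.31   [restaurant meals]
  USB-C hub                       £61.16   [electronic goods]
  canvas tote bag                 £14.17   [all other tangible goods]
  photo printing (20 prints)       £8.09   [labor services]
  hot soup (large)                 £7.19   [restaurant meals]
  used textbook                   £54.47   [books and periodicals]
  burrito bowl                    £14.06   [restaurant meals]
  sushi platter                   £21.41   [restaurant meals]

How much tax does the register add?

Salad bar box £10.31: restaurant meals → 4% + 2.5% transit = 6.5% → £0.67
USB-C hub £61.16: electronic goods → 5.75% + 0% transit = 5.75% → £3.52
Canvas tote bag £14.17: all other tangible goods → 3.75% + 0% transit = 3.75% → £0.53
Photo printing (20 prints) £8.09: labor services → 0% + 1% transit = 1% → £0.08
Hot soup (large) £7.19: restaurant meals → 4% + 2.5% transit = 6.5% → £0.47
Used textbook £54.47: books and periodicals → 3.5% + 2% transit = 5.5% → £3.00
Burrito bowl £14.06: restaurant meals → 4% + 2.5% transit = 6.5% → £0.91
Sushi platter £21.41: restaurant meals → 4% + 2.5% transit = 6.5% → £1.39
Total tax = £0.67 + £3.52 + £0.53 + £0.08 + £0.47 + £3.00 + £0.91 + £1.39 = £10.57

£10.57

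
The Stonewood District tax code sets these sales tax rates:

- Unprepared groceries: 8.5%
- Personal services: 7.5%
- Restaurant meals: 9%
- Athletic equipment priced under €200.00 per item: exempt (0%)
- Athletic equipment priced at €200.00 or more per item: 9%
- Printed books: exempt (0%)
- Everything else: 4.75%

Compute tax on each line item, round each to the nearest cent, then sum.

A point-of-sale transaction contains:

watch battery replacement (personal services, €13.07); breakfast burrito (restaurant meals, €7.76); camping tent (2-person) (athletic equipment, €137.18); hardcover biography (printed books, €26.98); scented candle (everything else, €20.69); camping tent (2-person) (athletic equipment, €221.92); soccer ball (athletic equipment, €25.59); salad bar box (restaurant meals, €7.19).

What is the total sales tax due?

€23.28

Watch battery replacement €13.07: personal services → 7.5% → €0.98
Breakfast burrito €7.76: restaurant meals → 9% → €0.70
Camping tent (2-person) €137.18: athletic equipment, under €200.00 → 0% → €0.00
Hardcover biography €26.98: printed books → 0% → €0.00
Scented candle €20.69: everything else → 4.75% → €0.98
Camping tent (2-person) €221.92: athletic equipment, €200.00 or more → 9% → €19.97
Soccer ball €25.59: athletic equipment, under €200.00 → 0% → €0.00
Salad bar box €7.19: restaurant meals → 9% → €0.65
Total tax = €0.98 + €0.70 + €0.98 + €19.97 + €0.65 = €23.28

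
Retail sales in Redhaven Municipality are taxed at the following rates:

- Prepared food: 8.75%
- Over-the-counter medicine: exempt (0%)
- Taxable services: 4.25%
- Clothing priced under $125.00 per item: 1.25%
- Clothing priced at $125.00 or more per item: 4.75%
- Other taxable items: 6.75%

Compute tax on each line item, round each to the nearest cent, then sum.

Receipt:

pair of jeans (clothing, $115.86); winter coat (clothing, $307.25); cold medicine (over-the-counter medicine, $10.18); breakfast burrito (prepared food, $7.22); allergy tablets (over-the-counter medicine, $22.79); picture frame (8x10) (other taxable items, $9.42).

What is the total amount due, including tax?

Pair of jeans $115.86: clothing, under $125.00 → 1.25% → $1.45
Winter coat $307.25: clothing, $125.00 or more → 4.75% → $14.59
Cold medicine $10.18: over-the-counter medicine → 0% → $0.00
Breakfast burrito $7.22: prepared food → 8.75% → $0.63
Allergy tablets $22.79: over-the-counter medicine → 0% → $0.00
Picture frame (8x10) $9.42: other taxable items → 6.75% → $0.64
Subtotal = $472.72; tax = $17.31; total due = $490.03

$490.03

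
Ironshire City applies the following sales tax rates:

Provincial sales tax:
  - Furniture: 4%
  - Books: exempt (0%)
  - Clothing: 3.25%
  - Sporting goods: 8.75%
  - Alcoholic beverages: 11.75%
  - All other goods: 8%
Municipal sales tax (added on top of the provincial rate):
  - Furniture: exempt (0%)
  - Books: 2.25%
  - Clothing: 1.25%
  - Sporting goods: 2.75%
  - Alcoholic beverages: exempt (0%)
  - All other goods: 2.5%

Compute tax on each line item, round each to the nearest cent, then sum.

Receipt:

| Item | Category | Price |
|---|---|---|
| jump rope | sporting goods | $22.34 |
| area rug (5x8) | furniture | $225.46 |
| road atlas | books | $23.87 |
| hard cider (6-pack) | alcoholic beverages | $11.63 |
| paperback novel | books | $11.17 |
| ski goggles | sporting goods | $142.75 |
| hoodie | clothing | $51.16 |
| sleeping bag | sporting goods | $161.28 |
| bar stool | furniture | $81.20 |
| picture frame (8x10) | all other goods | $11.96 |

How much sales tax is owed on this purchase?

$55.53

Jump rope $22.34: sporting goods → 8.75% + 2.75% municipal = 11.5% → $2.57
Area rug (5x8) $225.46: furniture → 4% + 0% municipal = 4% → $9.02
Road atlas $23.87: books → 0% + 2.25% municipal = 2.25% → $0.54
Hard cider (6-pack) $11.63: alcoholic beverages → 11.75% + 0% municipal = 11.75% → $1.37
Paperback novel $11.17: books → 0% + 2.25% municipal = 2.25% → $0.25
Ski goggles $142.75: sporting goods → 8.75% + 2.75% municipal = 11.5% → $16.42
Hoodie $51.16: clothing → 3.25% + 1.25% municipal = 4.5% → $2.30
Sleeping bag $161.28: sporting goods → 8.75% + 2.75% municipal = 11.5% → $18.55
Bar stool $81.20: furniture → 4% + 0% municipal = 4% → $3.25
Picture frame (8x10) $11.96: all other goods → 8% + 2.5% municipal = 10.5% → $1.26
Total tax = $2.57 + $9.02 + $0.54 + $1.37 + $0.25 + $16.42 + $2.30 + $18.55 + $3.25 + $1.26 = $55.53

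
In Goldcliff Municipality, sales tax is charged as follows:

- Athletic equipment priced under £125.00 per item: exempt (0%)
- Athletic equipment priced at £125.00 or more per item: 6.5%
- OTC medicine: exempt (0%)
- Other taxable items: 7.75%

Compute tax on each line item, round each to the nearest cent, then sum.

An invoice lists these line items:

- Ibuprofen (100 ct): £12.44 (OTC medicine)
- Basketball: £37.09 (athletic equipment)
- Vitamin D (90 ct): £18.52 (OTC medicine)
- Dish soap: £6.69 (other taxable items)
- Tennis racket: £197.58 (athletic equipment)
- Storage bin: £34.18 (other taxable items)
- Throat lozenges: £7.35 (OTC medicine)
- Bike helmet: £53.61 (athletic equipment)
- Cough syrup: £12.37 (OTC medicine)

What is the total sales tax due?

£16.01

Ibuprofen (100 ct) £12.44: OTC medicine → 0% → £0.00
Basketball £37.09: athletic equipment, under £125.00 → 0% → £0.00
Vitamin D (90 ct) £18.52: OTC medicine → 0% → £0.00
Dish soap £6.69: other taxable items → 7.75% → £0.52
Tennis racket £197.58: athletic equipment, £125.00 or more → 6.5% → £12.84
Storage bin £34.18: other taxable items → 7.75% → £2.65
Throat lozenges £7.35: OTC medicine → 0% → £0.00
Bike helmet £53.61: athletic equipment, under £125.00 → 0% → £0.00
Cough syrup £12.37: OTC medicine → 0% → £0.00
Total tax = £0.52 + £12.84 + £2.65 = £16.01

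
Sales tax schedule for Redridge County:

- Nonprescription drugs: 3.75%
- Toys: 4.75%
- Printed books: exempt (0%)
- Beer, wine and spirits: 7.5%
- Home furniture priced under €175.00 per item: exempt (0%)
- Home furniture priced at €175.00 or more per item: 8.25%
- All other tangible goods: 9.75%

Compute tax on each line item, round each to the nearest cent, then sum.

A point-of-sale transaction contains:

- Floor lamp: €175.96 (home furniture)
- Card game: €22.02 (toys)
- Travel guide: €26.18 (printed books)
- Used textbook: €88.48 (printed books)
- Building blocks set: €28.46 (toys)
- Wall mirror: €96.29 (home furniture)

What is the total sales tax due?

Floor lamp €175.96: home furniture, €175.00 or more → 8.25% → €14.52
Card game €22.02: toys → 4.75% → €1.05
Travel guide €26.18: printed books → 0% → €0.00
Used textbook €88.48: printed books → 0% → €0.00
Building blocks set €28.46: toys → 4.75% → €1.35
Wall mirror €96.29: home furniture, under €175.00 → 0% → €0.00
Total tax = €14.52 + €1.05 + €1.35 = €16.92

€16.92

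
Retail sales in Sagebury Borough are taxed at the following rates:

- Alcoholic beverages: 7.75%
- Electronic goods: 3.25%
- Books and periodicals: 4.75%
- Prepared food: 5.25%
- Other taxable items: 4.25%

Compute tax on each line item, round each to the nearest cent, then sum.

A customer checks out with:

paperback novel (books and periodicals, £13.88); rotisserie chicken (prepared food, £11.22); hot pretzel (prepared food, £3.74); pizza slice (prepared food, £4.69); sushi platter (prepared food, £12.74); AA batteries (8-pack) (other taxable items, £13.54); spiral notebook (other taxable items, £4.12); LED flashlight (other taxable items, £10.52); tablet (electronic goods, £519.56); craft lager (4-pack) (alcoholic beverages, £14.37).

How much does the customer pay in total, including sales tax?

Paperback novel £13.88: books and periodicals → 4.75% → £0.66
Rotisserie chicken £11.22: prepared food → 5.25% → £0.59
Hot pretzel £3.74: prepared food → 5.25% → £0.20
Pizza slice £4.69: prepared food → 5.25% → £0.25
Sushi platter £12.74: prepared food → 5.25% → £0.67
AA batteries (8-pack) £13.54: other taxable items → 4.25% → £0.58
Spiral notebook £4.12: other taxable items → 4.25% → £0.18
LED flashlight £10.52: other taxable items → 4.25% → £0.45
Tablet £519.56: electronic goods → 3.25% → £16.89
Craft lager (4-pack) £14.37: alcoholic beverages → 7.75% → £1.11
Subtotal = £608.38; tax = £21.58; total due = £629.96

£629.96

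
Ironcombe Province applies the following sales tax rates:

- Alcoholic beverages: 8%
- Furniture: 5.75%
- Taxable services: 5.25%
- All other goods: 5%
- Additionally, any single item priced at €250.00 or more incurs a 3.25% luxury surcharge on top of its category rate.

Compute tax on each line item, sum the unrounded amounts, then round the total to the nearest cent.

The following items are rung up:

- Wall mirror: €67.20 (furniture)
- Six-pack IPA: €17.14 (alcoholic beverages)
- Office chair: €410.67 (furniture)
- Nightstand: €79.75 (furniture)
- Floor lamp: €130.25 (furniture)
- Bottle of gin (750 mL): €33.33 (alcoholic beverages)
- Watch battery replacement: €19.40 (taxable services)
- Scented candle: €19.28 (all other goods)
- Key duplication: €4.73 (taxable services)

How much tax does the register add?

€59.17

Wall mirror €67.20: furniture → 5.75% → €3.864
Six-pack IPA €17.14: alcoholic beverages → 8% → €1.3712
Office chair €410.67: furniture → 5.75% + 3.25% surcharge = 9% → €36.9603
Nightstand €79.75: furniture → 5.75% → €4.585625
Floor lamp €130.25: furniture → 5.75% → €7.489375
Bottle of gin (750 mL) €33.33: alcoholic beverages → 8% → €2.6664
Watch battery replacement €19.40: taxable services → 5.25% → €1.0185
Scented candle €19.28: all other goods → 5% → €0.964
Key duplication €4.73: taxable services → 5.25% → €0.248325
Unrounded tax sum = €59.167725 → €59.17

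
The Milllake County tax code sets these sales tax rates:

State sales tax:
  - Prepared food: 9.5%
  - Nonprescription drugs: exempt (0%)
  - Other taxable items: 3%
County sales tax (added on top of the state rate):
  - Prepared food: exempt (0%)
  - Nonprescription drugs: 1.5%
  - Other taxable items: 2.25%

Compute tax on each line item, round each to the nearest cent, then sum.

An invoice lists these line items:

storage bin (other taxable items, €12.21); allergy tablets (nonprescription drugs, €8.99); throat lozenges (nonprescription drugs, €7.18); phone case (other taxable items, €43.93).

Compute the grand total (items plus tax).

Storage bin €12.21: other taxable items → 3% + 2.25% county = 5.25% → €0.64
Allergy tablets €8.99: nonprescription drugs → 0% + 1.5% county = 1.5% → €0.13
Throat lozenges €7.18: nonprescription drugs → 0% + 1.5% county = 1.5% → €0.11
Phone case €43.93: other taxable items → 3% + 2.25% county = 5.25% → €2.31
Subtotal = €72.31; tax = €3.19; total due = €75.50

€75.50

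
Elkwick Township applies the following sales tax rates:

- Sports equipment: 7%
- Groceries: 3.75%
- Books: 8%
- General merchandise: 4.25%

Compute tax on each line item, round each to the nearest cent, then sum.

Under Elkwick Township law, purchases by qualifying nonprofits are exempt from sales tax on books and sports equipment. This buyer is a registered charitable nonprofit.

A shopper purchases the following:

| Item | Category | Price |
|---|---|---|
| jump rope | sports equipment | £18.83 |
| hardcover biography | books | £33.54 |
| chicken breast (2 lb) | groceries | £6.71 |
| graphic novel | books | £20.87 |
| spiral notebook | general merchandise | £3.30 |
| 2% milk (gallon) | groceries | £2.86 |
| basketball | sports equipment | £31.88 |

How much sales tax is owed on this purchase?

£0.50

Jump rope £18.83: sports equipment, buyer-exempt → 0% → £0.00
Hardcover biography £33.54: books, buyer-exempt → 0% → £0.00
Chicken breast (2 lb) £6.71: groceries → 3.75% → £0.25
Graphic novel £20.87: books, buyer-exempt → 0% → £0.00
Spiral notebook £3.30: general merchandise → 4.25% → £0.14
2% milk (gallon) £2.86: groceries → 3.75% → £0.11
Basketball £31.88: sports equipment, buyer-exempt → 0% → £0.00
Total tax = £0.25 + £0.14 + £0.11 = £0.50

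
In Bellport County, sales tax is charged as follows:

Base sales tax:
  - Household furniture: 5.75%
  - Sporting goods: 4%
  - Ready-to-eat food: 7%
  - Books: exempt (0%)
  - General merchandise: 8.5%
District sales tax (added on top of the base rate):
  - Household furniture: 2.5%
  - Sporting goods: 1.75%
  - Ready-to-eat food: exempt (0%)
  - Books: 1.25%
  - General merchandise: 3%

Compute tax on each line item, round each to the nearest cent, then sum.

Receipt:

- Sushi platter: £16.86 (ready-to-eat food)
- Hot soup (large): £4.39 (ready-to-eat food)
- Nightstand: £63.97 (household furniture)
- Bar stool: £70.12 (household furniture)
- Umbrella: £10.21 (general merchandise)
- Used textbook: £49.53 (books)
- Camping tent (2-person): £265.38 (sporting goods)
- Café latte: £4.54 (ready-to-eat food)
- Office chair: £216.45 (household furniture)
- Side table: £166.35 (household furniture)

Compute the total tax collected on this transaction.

£61.50

Sushi platter £16.86: ready-to-eat food → 7% + 0% district = 7% → £1.18
Hot soup (large) £4.39: ready-to-eat food → 7% + 0% district = 7% → £0.31
Nightstand £63.97: household furniture → 5.75% + 2.5% district = 8.25% → £5.28
Bar stool £70.12: household furniture → 5.75% + 2.5% district = 8.25% → £5.78
Umbrella £10.21: general merchandise → 8.5% + 3% district = 11.5% → £1.17
Used textbook £49.53: books → 0% + 1.25% district = 1.25% → £0.62
Camping tent (2-person) £265.38: sporting goods → 4% + 1.75% district = 5.75% → £15.26
Café latte £4.54: ready-to-eat food → 7% + 0% district = 7% → £0.32
Office chair £216.45: household furniture → 5.75% + 2.5% district = 8.25% → £17.86
Side table £166.35: household furniture → 5.75% + 2.5% district = 8.25% → £13.72
Total tax = £1.18 + £0.31 + £5.28 + £5.78 + £1.17 + £0.62 + £15.26 + £0.32 + £17.86 + £13.72 = £61.50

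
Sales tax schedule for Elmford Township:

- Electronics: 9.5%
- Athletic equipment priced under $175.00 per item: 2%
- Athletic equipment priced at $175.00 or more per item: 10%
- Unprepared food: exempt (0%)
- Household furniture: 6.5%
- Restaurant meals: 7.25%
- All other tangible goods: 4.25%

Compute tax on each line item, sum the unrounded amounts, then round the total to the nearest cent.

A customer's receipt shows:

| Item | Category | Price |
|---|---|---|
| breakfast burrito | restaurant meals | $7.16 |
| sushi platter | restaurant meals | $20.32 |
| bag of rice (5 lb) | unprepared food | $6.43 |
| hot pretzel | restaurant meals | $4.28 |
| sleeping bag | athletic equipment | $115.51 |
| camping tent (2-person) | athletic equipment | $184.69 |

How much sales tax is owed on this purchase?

$23.08

Breakfast burrito $7.16: restaurant meals → 7.25% → $0.5191
Sushi platter $20.32: restaurant meals → 7.25% → $1.4732
Bag of rice (5 lb) $6.43: unprepared food → 0% → $0.00
Hot pretzel $4.28: restaurant meals → 7.25% → $0.3103
Sleeping bag $115.51: athletic equipment, under $175.00 → 2% → $2.3102
Camping tent (2-person) $184.69: athletic equipment, $175.00 or more → 10% → $18.469
Unrounded tax sum = $23.0818 → $23.08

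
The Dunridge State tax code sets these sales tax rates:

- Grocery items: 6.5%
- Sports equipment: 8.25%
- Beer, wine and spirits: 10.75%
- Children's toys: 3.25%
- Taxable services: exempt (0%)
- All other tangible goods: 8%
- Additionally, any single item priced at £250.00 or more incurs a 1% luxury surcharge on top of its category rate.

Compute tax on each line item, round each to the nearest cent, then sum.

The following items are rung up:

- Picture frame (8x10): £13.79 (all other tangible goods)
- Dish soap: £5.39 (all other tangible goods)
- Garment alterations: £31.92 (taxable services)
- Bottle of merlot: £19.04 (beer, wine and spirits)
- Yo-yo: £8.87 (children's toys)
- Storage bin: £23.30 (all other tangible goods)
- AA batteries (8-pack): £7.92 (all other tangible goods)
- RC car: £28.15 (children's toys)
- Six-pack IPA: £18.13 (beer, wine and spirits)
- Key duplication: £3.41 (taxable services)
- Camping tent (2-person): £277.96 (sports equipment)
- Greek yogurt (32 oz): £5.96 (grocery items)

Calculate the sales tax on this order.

£35.32

Picture frame (8x10) £13.79: all other tangible goods → 8% → £1.10
Dish soap £5.39: all other tangible goods → 8% → £0.43
Garment alterations £31.92: taxable services → 0% → £0.00
Bottle of merlot £19.04: beer, wine and spirits → 10.75% → £2.05
Yo-yo £8.87: children's toys → 3.25% → £0.29
Storage bin £23.30: all other tangible goods → 8% → £1.86
AA batteries (8-pack) £7.92: all other tangible goods → 8% → £0.63
RC car £28.15: children's toys → 3.25% → £0.91
Six-pack IPA £18.13: beer, wine and spirits → 10.75% → £1.95
Key duplication £3.41: taxable services → 0% → £0.00
Camping tent (2-person) £277.96: sports equipment → 8.25% + 1% surcharge = 9.25% → £25.71
Greek yogurt (32 oz) £5.96: grocery items → 6.5% → £0.39
Total tax = £1.10 + £0.43 + £2.05 + £0.29 + £1.86 + £0.63 + £0.91 + £1.95 + £25.71 + £0.39 = £35.32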